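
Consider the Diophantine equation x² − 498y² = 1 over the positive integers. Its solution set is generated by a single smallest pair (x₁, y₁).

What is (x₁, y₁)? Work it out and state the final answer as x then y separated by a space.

179777 8056

[22; 3,6,22,6,3,44] for √498; ℓ=6 ⇒ convergent index 5
step 0: (22, 1)  from 22·(1,0) + (0,1)
step 1: (67, 3)  from 3·(22,1) + (1,0)
…
step 4: (56794, 2545)  from 6·(9395,421) + (424,19)
step 5: (179777, 8056)  from 3·(56794,2545) + (9395,421)
fundamental: x₁=179777, y₁=8056  (since 32319769729 − 498·64899136 = 1)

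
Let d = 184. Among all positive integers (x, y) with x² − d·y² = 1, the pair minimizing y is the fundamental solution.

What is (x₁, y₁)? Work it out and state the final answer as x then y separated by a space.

d=184: √d = [13; 1,1,3,2,1,2,1,2,3,1,1,26] (ℓ=12, even), read p_11/q_11
k=0  a_k=13  p_k/q_k = 13/1
…
k=2  a_k=1  p_k/q_k = 27/2
…
k=7  a_k=1  p_k/q_k = 1153/85
…
k=10  a_k=1  p_k/q_k = 13741/1013
k=11  a_k=1  p_k/q_k = 24335/1794
→ (24335, 1794).  Check: 24335²=592192225, 184·1794²=592192224, difference 1.

24335 1794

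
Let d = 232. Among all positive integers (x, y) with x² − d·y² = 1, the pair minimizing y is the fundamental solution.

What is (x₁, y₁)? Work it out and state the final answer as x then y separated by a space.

d=232: √d = [15; 4,3,7,3,4,30] (ℓ=6, even), read p_5/q_5
i=0: a=15 ⇒ p=15, q=1
…
i=2: a=3 ⇒ p=198, q=13
i=3: a=7 ⇒ p=1447, q=95
i=4: a=3 ⇒ p=4539, q=298
i=5: a=4 ⇒ p=19603, q=1287
(x₁, y₁) = (19603, 1287);  19603² − 232·1287² = 1 ✓

19603 1287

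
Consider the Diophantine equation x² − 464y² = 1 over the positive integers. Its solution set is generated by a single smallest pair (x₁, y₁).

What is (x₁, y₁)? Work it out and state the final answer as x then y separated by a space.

9801 455

√464 = [21; 1,1,5,1,1,1,5,1,1,42, …], period ℓ=10 (even) → k=9
i=0: a=21 ⇒ p=21, q=1
…
i=2: a=1 ⇒ p=43, q=2
i=3: a=5 ⇒ p=237, q=11
i=4: a=1 ⇒ p=280, q=13
i=5: a=1 ⇒ p=517, q=24
i=6: a=1 ⇒ p=797, q=37
i=7: a=5 ⇒ p=4502, q=209
i=8: a=1 ⇒ p=5299, q=246
i=9: a=1 ⇒ p=9801, q=455
fundamental: x₁=9801, y₁=455  (since 96059601 − 464·207025 = 1)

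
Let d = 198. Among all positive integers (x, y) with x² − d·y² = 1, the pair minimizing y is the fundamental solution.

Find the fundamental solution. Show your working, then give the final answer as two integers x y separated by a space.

√198 = [14; 14,28, …], period ℓ=2 (even) → k=1
a_0=14:  p_0=14·1+0=14,  q_0=14·0+1=1
a_1=14:  p_1=14·14+1=197,  q_1=14·1+0=14
fundamental: x₁=197, y₁=14  (since 38809 − 198·196 = 1)

197 14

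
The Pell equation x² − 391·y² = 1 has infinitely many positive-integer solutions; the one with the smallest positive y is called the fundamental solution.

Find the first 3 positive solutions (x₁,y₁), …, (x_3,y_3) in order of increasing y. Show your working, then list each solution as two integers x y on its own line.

7338680 371133
107712448284799 5447252648880
1580934379957370111960 79951288138564985667

√391 = [19; 1,3,2,2,1,…,3,1,38, …], period ℓ=16 (even) → k=15
a_0=19:  p_0=19·1+0=19,  q_0=19·0+1=1
…
a_2=3:  p_2=3·20+19=79,  q_2=3·1+1=4
a_3=2:  p_3=2·79+20=178,  q_3=2·4+1=9
a_4=2:  p_4=2·178+79=435,  q_4=2·9+4=22
a_5=1:  p_5=1·435+178=613,  q_5=1·22+9=31
…
a_7=2:  p_7=2·1048+613=2709,  q_7=2·53+31=137
a_8=19:  p_8=19·2709+1048=52519,  q_8=19·137+53=2656
a_9=2:  p_9=2·52519+2709=107747,  q_9=2·2656+137=5449
a_10=1:  p_10=1·107747+52519=160266,  q_10=1·5449+2656=8105
a_11=1:  p_11=1·160266+107747=268013,  q_11=1·8105+5449=13554
a_12=2:  p_12=2·268013+160266=696292,  q_12=2·13554+8105=35213
a_13=2:  p_13=2·696292+268013=1660597,  q_13=2·35213+13554=83980
a_14=3:  p_14=3·1660597+696292=5678083,  q_14=3·83980+35213=287153
a_15=1:  p_15=1·5678083+1660597=7338680,  q_15=1·287153+83980=371133
→ (7338680, 371133).  Check: 7338680²=53856224142400, 391·371133²=53856224142399, difference 1.
n=2: (7338680,371133)∘(7338680,371133) = (7338680·7338680+391·371133·371133, 7338680·371133+371133·7338680) = (107712448284799,5447252648880)
n=3: (107712448284799,5447252648880)∘(7338680,371133) = (7338680·107712448284799+391·371133·5447252648880, 7338680·5447252648880+371133·107712448284799) = (1580934379957370111960,79951288138564985667)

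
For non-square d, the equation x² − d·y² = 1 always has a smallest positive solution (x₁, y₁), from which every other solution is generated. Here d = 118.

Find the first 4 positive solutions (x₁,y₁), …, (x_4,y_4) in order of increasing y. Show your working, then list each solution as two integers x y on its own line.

√118 = [10; 1,6,3,2,10,2,3,6,1,20, …], period ℓ=10 (even) → k=9
i=0: a=10 ⇒ p=10, q=1
i=1: a=1 ⇒ p=11, q=1
i=2: a=6 ⇒ p=76, q=7
i=3: a=3 ⇒ p=239, q=22
i=4: a=2 ⇒ p=554, q=51
i=5: a=10 ⇒ p=5779, q=532
i=6: a=2 ⇒ p=12112, q=1115
i=7: a=3 ⇒ p=42115, q=3877
i=8: a=6 ⇒ p=264802, q=24377
i=9: a=1 ⇒ p=306917, q=28254
→ (306917, 28254).  Check: 306917²=94198044889, 118·28254²=94198044888, difference 1.
(306917+28254√118)^2 = 188396089777 + 17343265836√118
(306917+28254√118)^3 = 115643925371868101 + 10645886241146970√118
(306917+28254√118)^4 = 70986173286526887819457 + 6534806934930865917144√118

306917 28254
188396089777 17343265836
115643925371868101 10645886241146970
70986173286526887819457 6534806934930865917144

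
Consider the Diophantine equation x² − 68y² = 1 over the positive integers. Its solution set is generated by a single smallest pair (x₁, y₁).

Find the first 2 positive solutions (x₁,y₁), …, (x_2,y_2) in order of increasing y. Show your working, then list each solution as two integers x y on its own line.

33 4
2177 264

[8; 4,16] for √68; ℓ=2 ⇒ convergent index 1
k=0  a_k=8  p_k/q_k = 8/1
k=1  a_k=4  p_k/q_k = 33/4
fundamental: x₁=33, y₁=4  (since 1089 − 68·16 = 1)
(33+4√68)^2 = 2177 + 264√68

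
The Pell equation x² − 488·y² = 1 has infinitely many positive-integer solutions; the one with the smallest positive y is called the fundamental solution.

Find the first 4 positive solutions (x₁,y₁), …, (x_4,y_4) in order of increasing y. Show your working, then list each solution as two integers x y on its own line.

d=488: √d = [22; 11,44] (ℓ=2, even), read p_1/q_1
i=0: a=22 ⇒ p=22, q=1
i=1: a=11 ⇒ p=243, q=11
→ (243, 11).  Check: 243²=59049, 488·11²=59048, difference 1.
n=2: (243,11)∘(243,11) = (243·243+488·11·11, 243·11+11·243) = (118097,5346)
n=3: (118097,5346)∘(243,11) = (243·118097+488·11·5346, 243·5346+11·118097) = (57394899,2598145)
n=4: (57394899,2598145)∘(243,11) = (243·57394899+488·11·2598145, 243·2598145+11·57394899) = (27893802817,1262693124)

243 11
118097 5346
57394899 2598145
27893802817 1262693124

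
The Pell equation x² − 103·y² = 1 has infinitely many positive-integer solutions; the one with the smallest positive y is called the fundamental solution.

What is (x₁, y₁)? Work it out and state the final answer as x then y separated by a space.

227528 22419

√103 = [10; 6,1,2,1,1,9,1,1,2,1,6,20, …], period ℓ=12 (even) → k=11
a_0=10:  p_0=10·1+0=10,  q_0=10·0+1=1
a_1=6:  p_1=6·10+1=61,  q_1=6·1+0=6
a_2=1:  p_2=1·61+10=71,  q_2=1·6+1=7
a_3=2:  p_3=2·71+61=203,  q_3=2·7+6=20
a_4=1:  p_4=1·203+71=274,  q_4=1·20+7=27
a_5=1:  p_5=1·274+203=477,  q_5=1·27+20=47
…
a_7=1:  p_7=1·4567+477=5044,  q_7=1·450+47=497
a_8=1:  p_8=1·5044+4567=9611,  q_8=1·497+450=947
…
a_10=1:  p_10=1·24266+9611=33877,  q_10=1·2391+947=3338
a_11=6:  p_11=6·33877+24266=227528,  q_11=6·3338+2391=22419
→ (227528, 22419).  Check: 227528²=51768990784, 103·22419²=51768990783, difference 1.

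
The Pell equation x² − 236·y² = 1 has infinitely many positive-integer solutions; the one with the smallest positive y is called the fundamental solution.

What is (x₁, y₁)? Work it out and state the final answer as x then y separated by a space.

√236 = [15; 2,1,3,5,1,6,1,5,3,1,2,30, …], period ℓ=12 (even) → k=11
step 0: (15, 1)  from 15·(1,0) + (0,1)
…
step 2: (46, 3)  from 1·(31,2) + (15,1)
step 3: (169, 11)  from 3·(46,3) + (31,2)
step 4: (891, 58)  from 5·(169,11) + (46,3)
…
step 6: (7251, 472)  from 6·(1060,69) + (891,58)
step 7: (8311, 541)  from 1·(7251,472) + (1060,69)
step 8: (48806, 3177)  from 5·(8311,541) + (7251,472)
step 9: (154729, 10072)  from 3·(48806,3177) + (8311,541)
step 10: (203535, 13249)  from 1·(154729,10072) + (48806,3177)
step 11: (561799, 36570)  from 2·(203535,13249) + (154729,10072)
(x₁, y₁) = (561799, 36570);  561799² − 236·36570² = 1 ✓

561799 36570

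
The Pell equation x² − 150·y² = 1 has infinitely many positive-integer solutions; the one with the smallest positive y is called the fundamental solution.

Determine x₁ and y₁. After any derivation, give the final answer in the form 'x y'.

49 4

[12; 4,24] for √150; ℓ=2 ⇒ convergent index 1
a_0=12:  p_0=12·1+0=12,  q_0=12·0+1=1
a_1=4:  p_1=4·12+1=49,  q_1=4·1+0=4
fundamental: x₁=49, y₁=4  (since 2401 − 150·16 = 1)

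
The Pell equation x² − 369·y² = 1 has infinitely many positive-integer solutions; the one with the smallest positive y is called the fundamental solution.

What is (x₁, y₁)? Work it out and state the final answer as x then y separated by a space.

8396801 437120

√369 = [19; 4,1,3,2,7,4,7,2,3,1,4,38, …], period ℓ=12 (even) → k=11
k=0  a_k=19  p_k/q_k = 19/1
k=1  a_k=4  p_k/q_k = 77/4
k=2  a_k=1  p_k/q_k = 96/5
k=3  a_k=3  p_k/q_k = 365/19
…
k=5  a_k=7  p_k/q_k = 6147/320
k=6  a_k=4  p_k/q_k = 25414/1323
…
k=8  a_k=2  p_k/q_k = 393504/20485
k=9  a_k=3  p_k/q_k = 1364557/71036
k=10  a_k=1  p_k/q_k = 1758061/91521
k=11  a_k=4  p_k/q_k = 8396801/437120
→ (8396801, 437120).  Check: 8396801²=70506267033601, 369·437120²=70506267033600, difference 1.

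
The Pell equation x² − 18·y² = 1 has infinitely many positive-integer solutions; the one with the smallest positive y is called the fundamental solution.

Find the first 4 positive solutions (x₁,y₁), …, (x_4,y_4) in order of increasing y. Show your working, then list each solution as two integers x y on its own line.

d=18: √d = [4; 4,8] (ℓ=2, even), read p_1/q_1
a_0=4:  p_0=4·1+0=4,  q_0=4·0+1=1
a_1=4:  p_1=4·4+1=17,  q_1=4·1+0=4
→ (17, 4).  Check: 17²=289, 18·4²=288, difference 1.
k=2:  x_2 = 17·17+18·4·4 = 577,  y_2 = 17·4+4·17 = 136
k=3:  x_3 = 17·577+18·4·136 = 19601,  y_3 = 17·136+4·577 = 4620
k=4:  x_4 = 17·19601+18·4·4620 = 665857,  y_4 = 17·4620+4·19601 = 156944

17 4
577 136
19601 4620
665857 156944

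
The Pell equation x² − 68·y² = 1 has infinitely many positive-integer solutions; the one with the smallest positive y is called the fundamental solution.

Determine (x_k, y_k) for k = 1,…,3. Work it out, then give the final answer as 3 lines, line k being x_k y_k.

33 4
2177 264
143649 17420

[8; 4,16] for √68; ℓ=2 ⇒ convergent index 1
i=0: a=8 ⇒ p=8, q=1
i=1: a=4 ⇒ p=33, q=4
fundamental: x₁=33, y₁=4  (since 1089 − 68·16 = 1)
n=2: (33,4)∘(33,4) = (33·33+68·4·4, 33·4+4·33) = (2177,264)
n=3: (2177,264)∘(33,4) = (33·2177+68·4·264, 33·264+4·2177) = (143649,17420)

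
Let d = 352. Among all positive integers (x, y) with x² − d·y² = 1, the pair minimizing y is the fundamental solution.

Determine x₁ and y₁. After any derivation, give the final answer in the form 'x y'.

77617 4137

d=352: √d = [18; 1,3,5,9,5,3,1,36] (ℓ=8, even), read p_7/q_7
k=0  a_k=18  p_k/q_k = 18/1
…
k=2  a_k=3  p_k/q_k = 75/4
…
k=4  a_k=9  p_k/q_k = 3621/193
k=5  a_k=5  p_k/q_k = 18499/986
k=6  a_k=3  p_k/q_k = 59118/3151
k=7  a_k=1  p_k/q_k = 77617/4137
fundamental: x₁=77617, y₁=4137  (since 6024398689 − 352·17114769 = 1)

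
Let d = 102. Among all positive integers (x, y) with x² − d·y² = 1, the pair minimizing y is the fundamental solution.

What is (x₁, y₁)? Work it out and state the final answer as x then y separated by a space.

d=102: √d = [10; 10,20] (ℓ=2, even), read p_1/q_1
i=0: a=10 ⇒ p=10, q=1
i=1: a=10 ⇒ p=101, q=10
→ (101, 10).  Check: 101²=10201, 102·10²=10200, difference 1.

101 10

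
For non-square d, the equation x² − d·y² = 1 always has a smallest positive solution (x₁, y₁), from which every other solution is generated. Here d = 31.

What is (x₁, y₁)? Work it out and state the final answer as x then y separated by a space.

√31 = [5; 1,1,3,5,3,1,1,10, …], period ℓ=8 (even) → k=7
k=0  a_k=5  p_k/q_k = 5/1
…
k=6  a_k=1  p_k/q_k = 863/155
k=7  a_k=1  p_k/q_k = 1520/273
fundamental: x₁=1520, y₁=273  (since 2310400 − 31·74529 = 1)

1520 273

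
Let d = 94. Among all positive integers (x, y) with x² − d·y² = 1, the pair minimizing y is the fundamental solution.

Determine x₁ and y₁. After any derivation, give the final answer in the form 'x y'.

2143295 221064

d=94: √d = [9; 1,2,3,1,1,…,2,1,18] (ℓ=16, even), read p_15/q_15
a_0=9:  p_0=9·1+0=9,  q_0=9·0+1=1
…
a_2=2:  p_2=2·10+9=29,  q_2=2·1+1=3
…
a_5=1:  p_5=1·126+97=223,  q_5=1·13+10=23
…
a_12=1:  p_12=1·99455+85038=184493,  q_12=1·10258+8771=19029
a_13=3:  p_13=3·184493+99455=652934,  q_13=3·19029+10258=67345
a_14=2:  p_14=2·652934+184493=1490361,  q_14=2·67345+19029=153719
a_15=1:  p_15=1·1490361+652934=2143295,  q_15=1·153719+67345=221064
fundamental: x₁=2143295, y₁=221064  (since 4593713457025 − 94·48869292096 = 1)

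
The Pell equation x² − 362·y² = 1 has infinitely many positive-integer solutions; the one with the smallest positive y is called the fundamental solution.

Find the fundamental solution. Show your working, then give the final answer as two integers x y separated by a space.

√362 → a₀=19, period (38); ℓ=1 odd so k=1
k=0  a_k=19  p_k/q_k = 19/1
k=1  a_k=38  p_k/q_k = 723/38
(x₁, y₁) = (723, 38);  723² − 362·38² = 1 ✓

723 38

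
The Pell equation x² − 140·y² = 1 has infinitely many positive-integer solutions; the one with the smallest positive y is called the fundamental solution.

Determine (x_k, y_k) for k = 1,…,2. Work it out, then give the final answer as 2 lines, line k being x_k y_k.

71 6
10081 852

d=140: √d = [11; 1,4,1,22] (ℓ=4, even), read p_3/q_3
a_0=11:  p_0=11·1+0=11,  q_0=11·0+1=1
a_1=1:  p_1=1·11+1=12,  q_1=1·1+0=1
a_2=4:  p_2=4·12+11=59,  q_2=4·1+1=5
a_3=1:  p_3=1·59+12=71,  q_3=1·5+1=6
(x₁, y₁) = (71, 6);  71² − 140·6² = 1 ✓
(x_2, y_2) = (71·71 + 140·6·6, 71·6 + 6·71) = (10081, 852)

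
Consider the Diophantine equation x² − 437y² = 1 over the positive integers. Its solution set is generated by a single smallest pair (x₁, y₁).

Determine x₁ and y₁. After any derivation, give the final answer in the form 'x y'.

d=437: √d = [20; 1,9,2,9,1,40] (ℓ=6, even), read p_5/q_5
i=0: a=20 ⇒ p=20, q=1
…
i=3: a=2 ⇒ p=439, q=21
i=4: a=9 ⇒ p=4160, q=199
i=5: a=1 ⇒ p=4599, q=220
fundamental: x₁=4599, y₁=220  (since 21150801 − 437·48400 = 1)

4599 220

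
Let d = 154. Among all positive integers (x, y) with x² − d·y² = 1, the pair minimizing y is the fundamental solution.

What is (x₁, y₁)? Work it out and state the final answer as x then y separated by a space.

21295 1716

d=154: √d = [12; 2,2,3,1,2,1,3,2,2,24] (ℓ=10, even), read p_9/q_9
k=0  a_k=12  p_k/q_k = 12/1
k=1  a_k=2  p_k/q_k = 25/2
k=2  a_k=2  p_k/q_k = 62/5
…
k=4  a_k=1  p_k/q_k = 273/22
k=5  a_k=2  p_k/q_k = 757/61
…
k=7  a_k=3  p_k/q_k = 3847/310
k=8  a_k=2  p_k/q_k = 8724/703
k=9  a_k=2  p_k/q_k = 21295/1716
→ (21295, 1716).  Check: 21295²=453477025, 154·1716²=453477024, difference 1.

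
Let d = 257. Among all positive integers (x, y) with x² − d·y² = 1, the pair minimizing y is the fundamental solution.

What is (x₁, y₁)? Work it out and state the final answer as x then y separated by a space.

513 32

√257 → a₀=16, period (32); ℓ=1 odd so k=1
k=0  a_k=16  p_k/q_k = 16/1
k=1  a_k=32  p_k/q_k = 513/32
→ (513, 32).  Check: 513²=263169, 257·32²=263168, difference 1.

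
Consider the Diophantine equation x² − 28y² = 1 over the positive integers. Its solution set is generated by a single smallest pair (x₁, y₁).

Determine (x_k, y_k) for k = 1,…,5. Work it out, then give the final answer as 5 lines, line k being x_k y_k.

127 24
32257 6096
8193151 1548360
2081028097 393277344
528572943487 99890897016

√28 = [5; 3,2,3,10, …], period ℓ=4 (even) → k=3
i=0: a=5 ⇒ p=5, q=1
i=1: a=3 ⇒ p=16, q=3
i=2: a=2 ⇒ p=37, q=7
i=3: a=3 ⇒ p=127, q=24
fundamental: x₁=127, y₁=24  (since 16129 − 28·576 = 1)
(x_2, y_2) = (127·127 + 28·24·24, 127·24 + 24·127) = (32257, 6096)
(x_3, y_3) = (127·32257 + 28·24·6096, 127·6096 + 24·32257) = (8193151, 1548360)
(x_4, y_4) = (127·8193151 + 28·24·1548360, 127·1548360 + 24·8193151) = (2081028097, 393277344)
(x_5, y_5) = (127·2081028097 + 28·24·393277344, 127·393277344 + 24·2081028097) = (528572943487, 99890897016)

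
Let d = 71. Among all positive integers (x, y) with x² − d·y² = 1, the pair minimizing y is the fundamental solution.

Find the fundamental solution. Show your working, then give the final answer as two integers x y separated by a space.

√71 → a₀=8, period (2,2,1,7,1,2,2,16); ℓ=8 even so k=7
step 0: (8, 1)  from 8·(1,0) + (0,1)
…
step 2: (42, 5)  from 2·(17,2) + (8,1)
step 3: (59, 7)  from 1·(42,5) + (17,2)
step 4: (455, 54)  from 7·(59,7) + (42,5)
…
step 6: (1483, 176)  from 2·(514,61) + (455,54)
step 7: (3480, 413)  from 2·(1483,176) + (514,61)
fundamental: x₁=3480, y₁=413  (since 12110400 − 71·170569 = 1)

3480 413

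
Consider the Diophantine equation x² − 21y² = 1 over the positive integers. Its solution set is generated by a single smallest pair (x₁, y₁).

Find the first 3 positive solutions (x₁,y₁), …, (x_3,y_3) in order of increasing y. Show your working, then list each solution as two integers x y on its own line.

55 12
6049 1320
665335 145188

[4; 1,1,2,1,1,8] for √21; ℓ=6 ⇒ convergent index 5
step 0: (4, 1)  from 4·(1,0) + (0,1)
…
step 2: (9, 2)  from 1·(5,1) + (4,1)
step 3: (23, 5)  from 2·(9,2) + (5,1)
step 4: (32, 7)  from 1·(23,5) + (9,2)
step 5: (55, 12)  from 1·(32,7) + (23,5)
(x₁, y₁) = (55, 12);  55² − 21·12² = 1 ✓
(55+12√21)^2 = 6049 + 1320√21
(55+12√21)^3 = 665335 + 145188√21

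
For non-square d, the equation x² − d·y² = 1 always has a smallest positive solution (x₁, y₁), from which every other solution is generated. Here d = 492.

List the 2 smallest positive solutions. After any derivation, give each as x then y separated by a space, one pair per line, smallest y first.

d=492: √d = [22; 5,1,1,10,1,1,5,44] (ℓ=8, even), read p_7/q_7
i=0: a=22 ⇒ p=22, q=1
…
i=3: a=1 ⇒ p=244, q=11
i=4: a=10 ⇒ p=2573, q=116
…
i=6: a=1 ⇒ p=5390, q=243
i=7: a=5 ⇒ p=29767, q=1342
fundamental: x₁=29767, y₁=1342  (since 886074289 − 492·1800964 = 1)
k=2:  x_2 = 29767·29767+492·1342·1342 = 1772148577,  y_2 = 29767·1342+1342·29767 = 79894628

29767 1342
1772148577 79894628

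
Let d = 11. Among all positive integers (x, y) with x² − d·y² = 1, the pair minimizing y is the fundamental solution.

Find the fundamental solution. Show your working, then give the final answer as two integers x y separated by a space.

10 3

√11 → a₀=3, period (3,6); ℓ=2 even so k=1
step 0: (3, 1)  from 3·(1,0) + (0,1)
step 1: (10, 3)  from 3·(3,1) + (1,0)
→ (10, 3).  Check: 10²=100, 11·3²=99, difference 1.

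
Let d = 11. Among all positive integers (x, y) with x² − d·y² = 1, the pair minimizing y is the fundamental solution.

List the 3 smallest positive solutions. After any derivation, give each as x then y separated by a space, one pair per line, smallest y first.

10 3
199 60
3970 1197

d=11: √d = [3; 3,6] (ℓ=2, even), read p_1/q_1
i=0: a=3 ⇒ p=3, q=1
i=1: a=3 ⇒ p=10, q=3
(x₁, y₁) = (10, 3);  10² − 11·3² = 1 ✓
(10+3√11)^2 = 199 + 60√11
(10+3√11)^3 = 3970 + 1197√11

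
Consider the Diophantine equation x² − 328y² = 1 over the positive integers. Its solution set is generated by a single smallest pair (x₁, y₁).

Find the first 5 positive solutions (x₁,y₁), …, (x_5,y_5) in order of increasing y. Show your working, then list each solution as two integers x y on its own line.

163 9
53137 2934
17322499 956475
5647081537 311807916
1840931258563 101648424141

[18; 9,36] for √328; ℓ=2 ⇒ convergent index 1
i=0: a=18 ⇒ p=18, q=1
i=1: a=9 ⇒ p=163, q=9
→ (163, 9).  Check: 163²=26569, 328·9²=26568, difference 1.
n=2: (163,9)∘(163,9) = (163·163+328·9·9, 163·9+9·163) = (53137,2934)
n=3: (53137,2934)∘(163,9) = (163·53137+328·9·2934, 163·2934+9·53137) = (17322499,956475)
n=4: (17322499,956475)∘(163,9) = (163·17322499+328·9·956475, 163·956475+9·17322499) = (5647081537,311807916)
n=5: (5647081537,311807916)∘(163,9) = (163·5647081537+328·9·311807916, 163·311807916+9·5647081537) = (1840931258563,101648424141)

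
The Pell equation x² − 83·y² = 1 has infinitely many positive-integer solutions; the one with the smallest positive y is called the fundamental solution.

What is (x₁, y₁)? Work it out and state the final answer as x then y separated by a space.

82 9

√83 → a₀=9, period (9,18); ℓ=2 even so k=1
i=0: a=9 ⇒ p=9, q=1
i=1: a=9 ⇒ p=82, q=9
fundamental: x₁=82, y₁=9  (since 6724 − 83·81 = 1)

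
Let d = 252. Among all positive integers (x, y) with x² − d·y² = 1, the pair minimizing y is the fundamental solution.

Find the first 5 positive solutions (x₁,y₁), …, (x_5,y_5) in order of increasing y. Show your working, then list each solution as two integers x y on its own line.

127 8
32257 2032
8193151 516120
2081028097 131092448
528572943487 33296965672

d=252: √d = [15; 1,6,1,30] (ℓ=4, even), read p_3/q_3
i=0: a=15 ⇒ p=15, q=1
i=1: a=1 ⇒ p=16, q=1
i=2: a=6 ⇒ p=111, q=7
i=3: a=1 ⇒ p=127, q=8
(x₁, y₁) = (127, 8);  127² − 252·8² = 1 ✓
(x_2, y_2) = (127·127 + 252·8·8, 127·8 + 8·127) = (32257, 2032)
(x_3, y_3) = (127·32257 + 252·8·2032, 127·2032 + 8·32257) = (8193151, 516120)
(x_4, y_4) = (127·8193151 + 252·8·516120, 127·516120 + 8·8193151) = (2081028097, 131092448)
(x_5, y_5) = (127·2081028097 + 252·8·131092448, 127·131092448 + 8·2081028097) = (528572943487, 33296965672)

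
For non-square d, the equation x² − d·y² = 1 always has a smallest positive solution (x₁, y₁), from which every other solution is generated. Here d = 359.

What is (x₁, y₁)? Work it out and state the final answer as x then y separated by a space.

√359 = [18; 1,17,1,36, …], period ℓ=4 (even) → k=3
a_0=18:  p_0=18·1+0=18,  q_0=18·0+1=1
a_1=1:  p_1=1·18+1=19,  q_1=1·1+0=1
a_2=17:  p_2=17·19+18=341,  q_2=17·1+1=18
a_3=1:  p_3=1·341+19=360,  q_3=1·18+1=19
→ (360, 19).  Check: 360²=129600, 359·19²=129599, difference 1.

360 19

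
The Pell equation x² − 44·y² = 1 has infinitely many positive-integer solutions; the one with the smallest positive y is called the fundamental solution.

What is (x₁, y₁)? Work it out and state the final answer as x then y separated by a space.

√44 = [6; 1,1,1,2,1,1,1,12, …], period ℓ=8 (even) → k=7
k=0  a_k=6  p_k/q_k = 6/1
k=1  a_k=1  p_k/q_k = 7/1
…
k=3  a_k=1  p_k/q_k = 20/3
…
k=6  a_k=1  p_k/q_k = 126/19
k=7  a_k=1  p_k/q_k = 199/30
fundamental: x₁=199, y₁=30  (since 39601 − 44·900 = 1)

199 30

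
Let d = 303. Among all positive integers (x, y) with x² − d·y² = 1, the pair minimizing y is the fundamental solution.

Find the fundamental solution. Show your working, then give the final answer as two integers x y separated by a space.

2524 145

√303 = [17; 2,2,5,2,2,34, …], period ℓ=6 (even) → k=5
k=0  a_k=17  p_k/q_k = 17/1
k=1  a_k=2  p_k/q_k = 35/2
…
k=3  a_k=5  p_k/q_k = 470/27
k=4  a_k=2  p_k/q_k = 1027/59
k=5  a_k=2  p_k/q_k = 2524/145
→ (2524, 145).  Check: 2524²=6370576, 303·145²=6370575, difference 1.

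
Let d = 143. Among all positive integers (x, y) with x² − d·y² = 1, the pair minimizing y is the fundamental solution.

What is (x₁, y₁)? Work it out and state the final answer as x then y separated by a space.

12 1

d=143: √d = [11; 1,22] (ℓ=2, even), read p_1/q_1
i=0: a=11 ⇒ p=11, q=1
i=1: a=1 ⇒ p=12, q=1
(x₁, y₁) = (12, 1);  12² − 143·1² = 1 ✓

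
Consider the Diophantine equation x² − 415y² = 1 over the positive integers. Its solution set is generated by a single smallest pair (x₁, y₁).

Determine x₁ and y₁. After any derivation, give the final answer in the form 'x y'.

18412804 903849

√415 = [20; 2,1,2,4,6,…,1,2,40, …], period ℓ=16 (even) → k=15
i=0: a=20 ⇒ p=20, q=1
i=1: a=2 ⇒ p=41, q=2
i=2: a=1 ⇒ p=61, q=3
…
i=5: a=6 ⇒ p=4441, q=218
…
i=7: a=1 ⇒ p=9595, q=471
i=8: a=3 ⇒ p=33939, q=1666
…
i=11: a=6 ⇒ p=508372, q=24955
i=12: a=4 ⇒ p=2110961, q=103623
i=13: a=2 ⇒ p=4730294, q=232201
i=14: a=1 ⇒ p=6841255, q=335824
i=15: a=2 ⇒ p=18412804, q=903849
fundamental: x₁=18412804, y₁=903849  (since 339031351142416 − 415·816943014801 = 1)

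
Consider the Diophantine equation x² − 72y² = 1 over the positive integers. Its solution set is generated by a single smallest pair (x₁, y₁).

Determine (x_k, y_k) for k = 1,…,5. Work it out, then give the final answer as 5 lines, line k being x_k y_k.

√72 → a₀=8, period (2,16); ℓ=2 even so k=1
a_0=8:  p_0=8·1+0=8,  q_0=8·0+1=1
a_1=2:  p_1=2·8+1=17,  q_1=2·1+0=2
→ (17, 2).  Check: 17²=289, 72·2²=288, difference 1.
(17+2√72)^2 = 577 + 68√72
(17+2√72)^3 = 19601 + 2310√72
(17+2√72)^4 = 665857 + 78472√72
(17+2√72)^5 = 22619537 + 2665738√72

17 2
577 68
19601 2310
665857 78472
22619537 2665738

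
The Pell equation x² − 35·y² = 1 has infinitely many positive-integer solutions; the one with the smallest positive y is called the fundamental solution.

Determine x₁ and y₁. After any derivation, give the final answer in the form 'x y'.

[5; 1,10] for √35; ℓ=2 ⇒ convergent index 1
a_0=5:  p_0=5·1+0=5,  q_0=5·0+1=1
a_1=1:  p_1=1·5+1=6,  q_1=1·1+0=1
(x₁, y₁) = (6, 1);  6² − 35·1² = 1 ✓

6 1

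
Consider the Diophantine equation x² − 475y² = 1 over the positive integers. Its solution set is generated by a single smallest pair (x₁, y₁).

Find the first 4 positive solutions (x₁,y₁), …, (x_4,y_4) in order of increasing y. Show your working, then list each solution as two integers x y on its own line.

57799 2652
6681448801 306565896
772362118440199 35438404443156
89283516160768675201 4096608676513381392

d=475: √d = [21; 1,3,1,6,2,6,1,3,1,42] (ℓ=10, even), read p_9/q_9
step 0: (21, 1)  from 21·(1,0) + (0,1)
…
step 2: (87, 4)  from 3·(22,1) + (21,1)
step 3: (109, 5)  from 1·(87,4) + (22,1)
step 4: (741, 34)  from 6·(109,5) + (87,4)
…
step 6: (10287, 472)  from 6·(1591,73) + (741,34)
step 7: (11878, 545)  from 1·(10287,472) + (1591,73)
step 8: (45921, 2107)  from 3·(11878,545) + (10287,472)
step 9: (57799, 2652)  from 1·(45921,2107) + (11878,545)
(x₁, y₁) = (57799, 2652);  57799² − 475·2652² = 1 ✓
(x_2, y_2) = (57799·57799 + 475·2652·2652, 57799·2652 + 2652·57799) = (6681448801, 306565896)
(x_3, y_3) = (57799·6681448801 + 475·2652·306565896, 57799·306565896 + 2652·6681448801) = (772362118440199, 35438404443156)
(x_4, y_4) = (57799·772362118440199 + 475·2652·35438404443156, 57799·35438404443156 + 2652·772362118440199) = (89283516160768675201, 4096608676513381392)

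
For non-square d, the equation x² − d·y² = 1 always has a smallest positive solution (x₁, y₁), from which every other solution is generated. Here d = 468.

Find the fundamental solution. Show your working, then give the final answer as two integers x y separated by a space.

[21; 1,1,1,2,1,1,1,42] for √468; ℓ=8 ⇒ convergent index 7
step 0: (21, 1)  from 21·(1,0) + (0,1)
…
step 6: (411, 19)  from 1·(238,11) + (173,8)
step 7: (649, 30)  from 1·(411,19) + (238,11)
fundamental: x₁=649, y₁=30  (since 421201 − 468·900 = 1)

649 30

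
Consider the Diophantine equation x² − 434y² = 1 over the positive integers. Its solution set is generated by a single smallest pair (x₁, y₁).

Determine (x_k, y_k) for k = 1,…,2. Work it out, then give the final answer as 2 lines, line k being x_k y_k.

125 6
31249 1500

√434 → a₀=20, period (1,4,1,40); ℓ=4 even so k=3
i=0: a=20 ⇒ p=20, q=1
i=1: a=1 ⇒ p=21, q=1
i=2: a=4 ⇒ p=104, q=5
i=3: a=1 ⇒ p=125, q=6
fundamental: x₁=125, y₁=6  (since 15625 − 434·36 = 1)
n=2: (125,6)∘(125,6) = (125·125+434·6·6, 125·6+6·125) = (31249,1500)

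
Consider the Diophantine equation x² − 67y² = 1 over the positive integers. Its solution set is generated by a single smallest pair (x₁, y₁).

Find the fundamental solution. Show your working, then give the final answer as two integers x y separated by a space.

48842 5967

√67 → a₀=8, period (5,2,1,1,7,1,1,2,5,16); ℓ=10 even so k=9
k=0  a_k=8  p_k/q_k = 8/1
…
k=3  a_k=1  p_k/q_k = 131/16
k=4  a_k=1  p_k/q_k = 221/27
…
k=7  a_k=1  p_k/q_k = 3577/437
k=8  a_k=2  p_k/q_k = 9053/1106
k=9  a_k=5  p_k/q_k = 48842/5967
→ (48842, 5967).  Check: 48842²=2385540964, 67·5967²=2385540963, difference 1.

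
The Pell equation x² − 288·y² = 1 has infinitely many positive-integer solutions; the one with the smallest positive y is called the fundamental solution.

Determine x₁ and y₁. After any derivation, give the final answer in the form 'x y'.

17 1

√288 → a₀=16, period (1,32); ℓ=2 even so k=1
step 0: (16, 1)  from 16·(1,0) + (0,1)
step 1: (17, 1)  from 1·(16,1) + (1,0)
→ (17, 1).  Check: 17²=289, 288·1²=288, difference 1.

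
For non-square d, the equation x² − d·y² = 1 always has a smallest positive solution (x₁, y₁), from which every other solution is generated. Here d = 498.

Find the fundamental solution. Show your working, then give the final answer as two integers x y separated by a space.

d=498: √d = [22; 3,6,22,6,3,44] (ℓ=6, even), read p_5/q_5
k=0  a_k=22  p_k/q_k = 22/1
…
k=3  a_k=22  p_k/q_k = 9395/421
k=4  a_k=6  p_k/q_k = 56794/2545
k=5  a_k=3  p_k/q_k = 179777/8056
fundamental: x₁=179777, y₁=8056  (since 32319769729 − 498·64899136 = 1)

179777 8056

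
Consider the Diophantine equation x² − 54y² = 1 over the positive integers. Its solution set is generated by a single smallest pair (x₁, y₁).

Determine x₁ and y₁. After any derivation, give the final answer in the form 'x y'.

d=54: √d = [7; 2,1,6,1,2,14] (ℓ=6, even), read p_5/q_5
step 0: (7, 1)  from 7·(1,0) + (0,1)
step 1: (15, 2)  from 2·(7,1) + (1,0)
…
step 3: (147, 20)  from 6·(22,3) + (15,2)
step 4: (169, 23)  from 1·(147,20) + (22,3)
step 5: (485, 66)  from 2·(169,23) + (147,20)
fundamental: x₁=485, y₁=66  (since 235225 − 54·4356 = 1)

485 66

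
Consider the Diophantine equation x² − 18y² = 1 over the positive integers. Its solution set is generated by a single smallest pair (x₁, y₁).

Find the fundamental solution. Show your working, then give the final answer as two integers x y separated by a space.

17 4

√18 → a₀=4, period (4,8); ℓ=2 even so k=1
step 0: (4, 1)  from 4·(1,0) + (0,1)
step 1: (17, 4)  from 4·(4,1) + (1,0)
(x₁, y₁) = (17, 4);  17² − 18·4² = 1 ✓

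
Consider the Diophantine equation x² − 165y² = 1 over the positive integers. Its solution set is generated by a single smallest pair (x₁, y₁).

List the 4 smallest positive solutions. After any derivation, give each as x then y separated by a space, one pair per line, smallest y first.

√165 → a₀=12, period (1,5,2,5,1,24); ℓ=6 even so k=5
i=0: a=12 ⇒ p=12, q=1
…
i=2: a=5 ⇒ p=77, q=6
…
i=4: a=5 ⇒ p=912, q=71
i=5: a=1 ⇒ p=1079, q=84
→ (1079, 84).  Check: 1079²=1164241, 165·84²=1164240, difference 1.
(x_2, y_2) = (1079·1079 + 165·84·84, 1079·84 + 84·1079) = (2328481, 181272)
(x_3, y_3) = (1079·2328481 + 165·84·181272, 1079·181272 + 84·2328481) = (5024860919, 391184892)
(x_4, y_4) = (1079·5024860919 + 165·84·391184892, 1079·391184892 + 84·5024860919) = (10843647534721, 844176815664)

1079 84
2328481 181272
5024860919 391184892
10843647534721 844176815664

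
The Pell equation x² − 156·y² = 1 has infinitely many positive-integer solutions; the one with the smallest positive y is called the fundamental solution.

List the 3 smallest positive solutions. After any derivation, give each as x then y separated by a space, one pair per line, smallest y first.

d=156: √d = [12; 2,24] (ℓ=2, even), read p_1/q_1
k=0  a_k=12  p_k/q_k = 12/1
k=1  a_k=2  p_k/q_k = 25/2
fundamental: x₁=25, y₁=2  (since 625 − 156·4 = 1)
k=2:  x_2 = 25·25+156·2·2 = 1249,  y_2 = 25·2+2·25 = 100
k=3:  x_3 = 25·1249+156·2·100 = 62425,  y_3 = 25·100+2·1249 = 4998

25 2
1249 100
62425 4998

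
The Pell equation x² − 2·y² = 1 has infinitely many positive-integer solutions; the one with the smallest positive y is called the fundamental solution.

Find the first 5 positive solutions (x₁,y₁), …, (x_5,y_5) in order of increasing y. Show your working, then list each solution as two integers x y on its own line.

[1; 2] for √2; ℓ=1 ⇒ convergent index 1
a_0=1:  p_0=1·1+0=1,  q_0=1·0+1=1
a_1=2:  p_1=2·1+1=3,  q_1=2·1+0=2
fundamental: x₁=3, y₁=2  (since 9 − 2·4 = 1)
(x_2, y_2) = (3·3 + 2·2·2, 3·2 + 2·3) = (17, 12)
(x_3, y_3) = (3·17 + 2·2·12, 3·12 + 2·17) = (99, 70)
(x_4, y_4) = (3·99 + 2·2·70, 3·70 + 2·99) = (577, 408)
(x_5, y_5) = (3·577 + 2·2·408, 3·408 + 2·577) = (3363, 2378)

3 2
17 12
99 70
577 408
3363 2378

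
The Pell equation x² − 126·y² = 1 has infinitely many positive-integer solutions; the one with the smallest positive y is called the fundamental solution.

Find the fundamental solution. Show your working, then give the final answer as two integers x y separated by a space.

√126 = [11; 4,2,4,22, …], period ℓ=4 (even) → k=3
step 0: (11, 1)  from 11·(1,0) + (0,1)
step 1: (45, 4)  from 4·(11,1) + (1,0)
step 2: (101, 9)  from 2·(45,4) + (11,1)
step 3: (449, 40)  from 4·(101,9) + (45,4)
→ (449, 40).  Check: 449²=201601, 126·40²=201600, difference 1.

449 40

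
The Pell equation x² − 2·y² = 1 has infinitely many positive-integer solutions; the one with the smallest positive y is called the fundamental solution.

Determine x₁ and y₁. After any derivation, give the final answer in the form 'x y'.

[1; 2] for √2; ℓ=1 ⇒ convergent index 1
step 0: (1, 1)  from 1·(1,0) + (0,1)
step 1: (3, 2)  from 2·(1,1) + (1,0)
→ (3, 2).  Check: 3²=9, 2·2²=8, difference 1.

3 2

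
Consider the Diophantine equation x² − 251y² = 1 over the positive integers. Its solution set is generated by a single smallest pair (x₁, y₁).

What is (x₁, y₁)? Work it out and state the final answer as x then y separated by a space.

[15; 1,5,2,1,2,…,5,1,30] for √251; ℓ=14 ⇒ convergent index 13
a_0=15:  p_0=15·1+0=15,  q_0=15·0+1=1
…
a_4=1:  p_4=1·206+95=301,  q_4=1·13+6=19
a_5=2:  p_5=2·301+206=808,  q_5=2·19+13=51
a_6=2:  p_6=2·808+301=1917,  q_6=2·51+19=121
…
a_10=1:  p_10=1·151649+61043=212692,  q_10=1·9572+3853=13425
a_11=2:  p_11=2·212692+151649=577033,  q_11=2·13425+9572=36422
a_12=5:  p_12=5·577033+212692=3097857,  q_12=5·36422+13425=195535
a_13=1:  p_13=1·3097857+577033=3674890,  q_13=1·195535+36422=231957
fundamental: x₁=3674890, y₁=231957  (since 13504816512100 − 251·53804049849 = 1)

3674890 231957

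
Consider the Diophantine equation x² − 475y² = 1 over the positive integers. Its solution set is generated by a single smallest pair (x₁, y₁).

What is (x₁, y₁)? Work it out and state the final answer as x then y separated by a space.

√475 → a₀=21, period (1,3,1,6,2,6,1,3,1,42); ℓ=10 even so k=9
k=0  a_k=21  p_k/q_k = 21/1
k=1  a_k=1  p_k/q_k = 22/1
…
k=3  a_k=1  p_k/q_k = 109/5
k=4  a_k=6  p_k/q_k = 741/34
k=5  a_k=2  p_k/q_k = 1591/73
…
k=7  a_k=1  p_k/q_k = 11878/545
k=8  a_k=3  p_k/q_k = 45921/2107
k=9  a_k=1  p_k/q_k = 57799/2652
(x₁, y₁) = (57799, 2652);  57799² − 475·2652² = 1 ✓

57799 2652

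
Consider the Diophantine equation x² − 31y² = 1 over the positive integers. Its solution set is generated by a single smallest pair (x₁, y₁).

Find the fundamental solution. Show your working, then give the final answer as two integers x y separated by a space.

d=31: √d = [5; 1,1,3,5,3,1,1,10] (ℓ=8, even), read p_7/q_7
a_0=5:  p_0=5·1+0=5,  q_0=5·0+1=1
…
a_3=3:  p_3=3·11+6=39,  q_3=3·2+1=7
…
a_6=1:  p_6=1·657+206=863,  q_6=1·118+37=155
a_7=1:  p_7=1·863+657=1520,  q_7=1·155+118=273
(x₁, y₁) = (1520, 273);  1520² − 31·273² = 1 ✓

1520 273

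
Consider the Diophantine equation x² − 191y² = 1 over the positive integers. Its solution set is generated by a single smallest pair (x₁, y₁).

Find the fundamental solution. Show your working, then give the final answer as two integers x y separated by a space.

[13; 1,4,1,1,3,…,4,1,26] for √191; ℓ=16 ⇒ convergent index 15
step 0: (13, 1)  from 13·(1,0) + (0,1)
step 1: (14, 1)  from 1·(13,1) + (1,0)
step 2: (69, 5)  from 4·(14,1) + (13,1)
step 3: (83, 6)  from 1·(69,5) + (14,1)
step 4: (152, 11)  from 1·(83,6) + (69,5)
step 5: (539, 39)  from 3·(152,11) + (83,6)
…
step 7: (2999, 217)  from 2·(1230,89) + (539,39)
step 8: (40217, 2910)  from 13·(2999,217) + (1230,89)
step 9: (83433, 6037)  from 2·(40217,2910) + (2999,217)
…
step 11: (704682, 50989)  from 3·(207083,14984) + (83433,6037)
…
step 13: (1616447, 116962)  from 1·(911765,65973) + (704682,50989)
step 14: (7377553, 533821)  from 4·(1616447,116962) + (911765,65973)
step 15: (8994000, 650783)  from 1·(7377553,533821) + (1616447,116962)
(x₁, y₁) = (8994000, 650783);  8994000² − 191·650783² = 1 ✓

8994000 650783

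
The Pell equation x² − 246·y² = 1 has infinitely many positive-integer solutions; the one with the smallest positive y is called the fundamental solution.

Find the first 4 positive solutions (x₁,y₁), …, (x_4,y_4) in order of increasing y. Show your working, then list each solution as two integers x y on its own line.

88805 5662
15772656049 1005627820
2801381440774085 178609557104538
497553357680112580801 31722843436331366360

[15; 1,2,5,1,14,1,5,2,1,30] for √246; ℓ=10 ⇒ convergent index 9
i=0: a=15 ⇒ p=15, q=1
…
i=6: a=1 ⇒ p=4721, q=301
…
i=8: a=2 ⇒ p=60777, q=3875
i=9: a=1 ⇒ p=88805, q=5662
→ (88805, 5662).  Check: 88805²=7886328025, 246·5662²=7886328024, difference 1.
n=2: (88805,5662)∘(88805,5662) = (88805·88805+246·5662·5662, 88805·5662+5662·88805) = (15772656049,1005627820)
n=3: (15772656049,1005627820)∘(88805,5662) = (88805·15772656049+246·5662·1005627820, 88805·1005627820+5662·15772656049) = (2801381440774085,178609557104538)
n=4: (2801381440774085,178609557104538)∘(88805,5662) = (88805·2801381440774085+246·5662·178609557104538, 88805·178609557104538+5662·2801381440774085) = (497553357680112580801,31722843436331366360)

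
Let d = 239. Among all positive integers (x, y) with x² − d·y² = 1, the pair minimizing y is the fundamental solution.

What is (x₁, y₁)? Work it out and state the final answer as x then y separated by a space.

6195120 400729

√239 = [15; 2,5,1,2,4,15,4,2,1,5,2,30, …], period ℓ=12 (even) → k=11
k=0  a_k=15  p_k/q_k = 15/1
k=1  a_k=2  p_k/q_k = 31/2
k=2  a_k=5  p_k/q_k = 170/11
…
k=5  a_k=4  p_k/q_k = 2489/161
k=6  a_k=15  p_k/q_k = 37907/2452
k=7  a_k=4  p_k/q_k = 154117/9969
k=8  a_k=2  p_k/q_k = 346141/22390
k=9  a_k=1  p_k/q_k = 500258/32359
k=10  a_k=5  p_k/q_k = 2847431/184185
k=11  a_k=2  p_k/q_k = 6195120/400729
→ (6195120, 400729).  Check: 6195120²=38379511814400, 239·400729²=38379511814399, difference 1.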